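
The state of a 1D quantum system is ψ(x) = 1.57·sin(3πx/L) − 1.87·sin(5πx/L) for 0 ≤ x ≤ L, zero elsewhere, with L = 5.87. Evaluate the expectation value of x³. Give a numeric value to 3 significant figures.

⟨x³⟩ = ∫ x³·|ψ|² dx / ∫|ψ|² dx (integrals over the domain).
On 0 ≤ x ≤ L (j ≠ l): ∫sin²(jπx/L) dx = L/2, ∫sin(jπx/L)·sin(lπx/L) dx = 0; diagonal moments ∫x·sin²(jπx/L) dx = L²/4, ∫x²·sin²(jπx/L) dx = L³·(1/6 − 1/(4j²π²)); cross terms ∫x·sin(jπx/L)·sin(lπx/L) dx = 0 for j + l even and −4jlL²/(π²(j² − l²)²) for j + l odd, ∫x²·sin(jπx/L)·sin(lπx/L) dx = (−1)^(j+l)·4jlL³/(π²(j² − l²)²); higher powers the same way via product-to-sum and parts.
State is unnormalized: ∫|ψ|² dx = 17.498, and ∫ψ*·x³·ψ dx = 617.80, so ⟨x³⟩ = 617.80 / 17.498.
⟨x³⟩ = 35.307.

35.3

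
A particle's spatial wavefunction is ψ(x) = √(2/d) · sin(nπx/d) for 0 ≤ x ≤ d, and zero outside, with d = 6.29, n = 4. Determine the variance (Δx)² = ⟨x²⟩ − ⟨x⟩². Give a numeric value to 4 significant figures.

3.172

Compute ⟨x⟩ and ⟨x²⟩ separately, then (Δx)² = ⟨x²⟩ − ⟨x⟩².
With sin²θ = (1 − cos2θ)/2 on 0 ≤ x ≤ d: ∫sin²(nπx/d) dx = d/2, ∫x·sin²(nπx/d) dx = d²/4, ∫x²·sin²(nπx/d) dx = d³·(1/6 − 1/(4n²π²)); higher powers xᵏ the same way, integrating xᵏ·cos(2nπx/d) by parts.
⟨x⟩ = 3.1450 and ⟨x²⟩ = 13.063.
(Δx)² = 13.063 − (3.1450)² = 3.1717.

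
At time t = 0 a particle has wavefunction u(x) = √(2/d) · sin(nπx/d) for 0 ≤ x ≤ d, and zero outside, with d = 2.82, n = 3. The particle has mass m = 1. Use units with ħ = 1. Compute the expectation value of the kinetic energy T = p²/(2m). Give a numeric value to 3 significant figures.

T = −(ħ²/2m) d²/dx², so ⟨T⟩ = −(ħ²/2m) ∫ u*·u'' dx; with m = 1.
d/dx sin(nπx/d) = (nπ/d)·cos(nπx/d) and d²/dx² sin(nπx/d) = −(nπ/d)²·sin(nπx/d); on 0 ≤ x ≤ d, ∫sin²(nπx/d) dx = d/2 and ∫sin(nπx/d)·cos(nπx/d) dx = 0.
⟨T⟩ = 5.5849.

5.58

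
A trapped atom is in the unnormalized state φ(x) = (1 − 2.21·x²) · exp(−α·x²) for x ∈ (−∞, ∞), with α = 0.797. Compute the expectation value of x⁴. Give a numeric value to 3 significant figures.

3.05

⟨x⁴⟩ = ∫ x⁴·|φ|² dx / ∫|φ|² dx (integrals over the domain).
Expand each integrand as polynomial × e^(−2αx²) and use ∫x^(2j)·e^(−2αx²) dx = (2j−1)!!/(4α)^j · √(π/(2α)), odd powers → 0; here √(π/(2α)) = 1.4039.
State is unnormalized: ∫|φ|² dx = 1.4814, and ∫φ*·x⁴·φ dx = 4.5117, so ⟨x⁴⟩ = 4.5117 / 1.4814.
⟨x⁴⟩ = 3.0455.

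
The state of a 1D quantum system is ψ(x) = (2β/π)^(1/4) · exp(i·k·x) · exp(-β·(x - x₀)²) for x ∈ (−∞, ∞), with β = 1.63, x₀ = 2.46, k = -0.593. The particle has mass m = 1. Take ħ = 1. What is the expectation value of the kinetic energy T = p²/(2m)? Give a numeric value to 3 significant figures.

T = −(ħ²/2m) d²/dx², so ⟨T⟩ = −(ħ²/2m) ∫ ψ*·ψ'' dx; with m = 1.
Gaussian moments (u = x − x₀): ∫u^(2j)·e^(−2βu²) du = (2j−1)!!/(4β)^j · √(π/(2β)), odd powers integrate to 0; here √(π/(2β)) = 0.98167. Derivatives: ψ′ = (ik − 2βu)·ψ, ψ″ = ((ik − 2βu)² − 2β)·ψ; the odd-in-u pieces drop out.
⟨T⟩ = 0.99082.

0.991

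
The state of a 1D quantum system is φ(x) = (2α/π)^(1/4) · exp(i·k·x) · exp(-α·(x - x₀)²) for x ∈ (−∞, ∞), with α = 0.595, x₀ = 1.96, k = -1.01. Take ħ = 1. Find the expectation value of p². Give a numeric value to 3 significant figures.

p² φ = −ħ² d²φ/dx²; ⟨p²⟩ = −ħ² ∫ φ*·φ'' dx.
Gaussian moments (u = x − x₀): ∫u^(2j)·e^(−2αu²) du = (2j−1)!!/(4α)^j · √(π/(2α)), odd powers integrate to 0; here √(π/(2α)) = 1.6248. Derivatives: φ′ = (ik − 2αu)·φ, φ″ = ((ik − 2αu)² − 2α)·φ; the odd-in-u pieces drop out.
⟨p²⟩ = 1.6151.

1.62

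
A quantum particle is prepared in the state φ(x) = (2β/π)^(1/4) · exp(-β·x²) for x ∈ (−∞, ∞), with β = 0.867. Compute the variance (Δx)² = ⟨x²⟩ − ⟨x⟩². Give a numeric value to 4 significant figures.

0.2884

Compute ⟨x⟩ and ⟨x²⟩ separately, then (Δx)² = ⟨x²⟩ − ⟨x⟩².
Gaussian moments: ∫x^(2j)·e^(−2βx²) dx = (2j−1)!!/(4β)^j · √(π/(2β)), odd powers integrate to 0; here √(π/(2β)) = 1.3460.
⟨x⟩ = 0.0000 and ⟨x²⟩ = 0.28835.
(Δx)² = 0.28835 − (0.0000)² = 0.28835.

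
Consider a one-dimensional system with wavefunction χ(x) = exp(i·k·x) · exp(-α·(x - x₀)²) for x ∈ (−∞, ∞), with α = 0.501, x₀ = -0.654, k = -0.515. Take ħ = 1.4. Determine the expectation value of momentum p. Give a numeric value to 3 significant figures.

-0.721

p χ = −iħ dχ/dx; then ⟨p⟩ = ∫ χ*·(pχ) dx / ∫|χ|² dx.
Gaussian moments (u = x − x₀): ∫u^(2j)·e^(−2αu²) du = (2j−1)!!/(4α)^j · √(π/(2α)), odd powers integrate to 0; here √(π/(2α)) = 1.7707. Derivatives: χ′ = (ik − 2αu)·χ, χ″ = ((ik − 2αu)² − 2α)·χ; the odd-in-u pieces drop out.
State is unnormalized: ∫|χ|² dx = 1.7707, and ∫χ*·(−iħ χ') dx = -1.2767, so ⟨p⟩ = -1.2767 / 1.7707.
⟨p⟩ = -0.72100.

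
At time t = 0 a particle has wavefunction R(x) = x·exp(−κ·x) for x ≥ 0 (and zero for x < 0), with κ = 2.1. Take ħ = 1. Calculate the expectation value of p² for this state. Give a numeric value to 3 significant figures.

p² R = −ħ² d²R/dx²; ⟨p²⟩ = −ħ² ∫ R*·R'' dx / ∫|R|² dx.
Differentiate x·exp(−κ·x) with the product rule; every integrand then reduces to terms xʲ·e^(−2κx) on [0, ∞), with ∫₀^∞ xʲ·e^(−2κx) dx = j!/(2κ)^(j+1).
State is unnormalized: ∫|R|² dx = 0.026995, and ∫R*·(−ħ² R'') dx = 0.11905, so ⟨p²⟩ = 0.11905 / 0.026995.
⟨p²⟩ = 4.4100.

4.41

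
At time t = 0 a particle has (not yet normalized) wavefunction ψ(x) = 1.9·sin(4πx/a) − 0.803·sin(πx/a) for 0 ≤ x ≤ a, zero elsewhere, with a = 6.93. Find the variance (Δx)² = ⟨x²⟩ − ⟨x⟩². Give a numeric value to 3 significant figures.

Compute ⟨x⟩ and ⟨x²⟩ separately, then (Δx)² = ⟨x²⟩ − ⟨x⟩².
On 0 ≤ x ≤ a (j ≠ l): ∫sin²(jπx/a) dx = a/2, ∫sin(jπx/a)·sin(lπx/a) dx = 0; diagonal moments ∫x·sin²(jπx/a) dx = a²/4, ∫x²·sin²(jπx/a) dx = a³·(1/6 − 1/(4j²π²)); cross terms ∫x·sin(jπx/a)·sin(lπx/a) dx = 0 for j + l even and −4jla²/(π²(j² − l²)²) for j + l odd, ∫x²·sin(jπx/a)·sin(lπx/a) dx = (−1)^(j+l)·4jla³/(π²(j² − l²)²); higher powers the same way via product-to-sum and parts.
Normalization: ∫|ψ|² dx = 14.743.
⟨x⟩ = 3.5366 and ⟨x²⟩ = 16.007.
(Δx)² = 16.007 − (3.5366)² = 3.4992.

3.50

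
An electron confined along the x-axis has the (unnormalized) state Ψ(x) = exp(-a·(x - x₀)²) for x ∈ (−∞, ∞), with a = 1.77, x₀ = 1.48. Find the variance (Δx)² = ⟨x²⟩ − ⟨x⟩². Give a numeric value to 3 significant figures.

0.141

Compute ⟨x⟩ and ⟨x²⟩ separately, then (Δx)² = ⟨x²⟩ − ⟨x⟩².
Gaussian moments (u = x − x₀): ∫u^(2j)·e^(−2au²) du = (2j−1)!!/(4a)^j · √(π/(2a)), odd powers integrate to 0; here √(π/(2a)) = 0.94205.
Normalization: ∫|Ψ|² dx = 0.94205.
⟨x⟩ = 1.4800 and ⟨x²⟩ = 2.3316.
(Δx)² = 2.3316 − (1.4800)² = 0.14124.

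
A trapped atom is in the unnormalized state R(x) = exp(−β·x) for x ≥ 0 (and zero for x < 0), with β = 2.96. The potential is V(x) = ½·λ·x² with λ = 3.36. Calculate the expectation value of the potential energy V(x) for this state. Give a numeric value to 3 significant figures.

⟨V⟩ = ∫ V(x)·|R|² dx / ∫|R|² dx.
Every integrand reduces to terms xʲ·e^(−2βx) on [0, ∞); use ∫₀^∞ xʲ·e^(−2βx) dx = j!/(2β)^(j+1).
State is unnormalized: ∫|R|² dx = 0.16892, and ∫R*·V(x)·R dx = 0.016195, so ⟨V⟩ = 0.016195 / 0.16892.
⟨V⟩ = 0.095873.

0.0959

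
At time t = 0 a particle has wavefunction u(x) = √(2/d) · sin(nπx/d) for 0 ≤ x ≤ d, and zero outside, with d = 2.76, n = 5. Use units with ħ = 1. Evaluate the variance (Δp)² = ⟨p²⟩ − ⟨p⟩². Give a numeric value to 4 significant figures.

32.39

Compute ⟨p⟩ and ⟨p²⟩ separately; (Δp)² = ⟨p²⟩ − ⟨p⟩².
d/dx sin(nπx/d) = (nπ/d)·cos(nπx/d) and d²/dx² sin(nπx/d) = −(nπ/d)²·sin(nπx/d); on 0 ≤ x ≤ d, ∫sin²(nπx/d) dx = d/2 and ∫sin(nπx/d)·cos(nπx/d) dx = 0.
⟨p⟩ = 0.0000 and ⟨p²⟩ = 32.391.
(Δp)² = 32.391 − (0.0000)² = 32.391.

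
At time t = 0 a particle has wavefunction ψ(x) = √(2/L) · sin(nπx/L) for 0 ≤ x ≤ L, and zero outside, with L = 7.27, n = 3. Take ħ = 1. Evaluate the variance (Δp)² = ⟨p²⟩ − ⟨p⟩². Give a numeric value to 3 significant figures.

1.68

Compute ⟨p⟩ and ⟨p²⟩ separately; (Δp)² = ⟨p²⟩ − ⟨p⟩².
d/dx sin(nπx/L) = (nπ/L)·cos(nπx/L) and d²/dx² sin(nπx/L) = −(nπ/L)²·sin(nπx/L); on 0 ≤ x ≤ L, ∫sin²(nπx/L) dx = L/2 and ∫sin(nπx/L)·cos(nπx/L) dx = 0.
⟨p⟩ = 0.0000 and ⟨p²⟩ = 1.6806.
(Δp)² = 1.6806 − (0.0000)² = 1.6806.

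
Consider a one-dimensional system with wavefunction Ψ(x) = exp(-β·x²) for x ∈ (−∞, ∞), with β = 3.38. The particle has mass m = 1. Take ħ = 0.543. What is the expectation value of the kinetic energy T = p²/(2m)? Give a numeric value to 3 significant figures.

T = −(ħ²/2m) d²/dx², so ⟨T⟩ = −(ħ²/2m) ∫ Ψ*·Ψ'' dx / ∫|Ψ|² dx; with m = 1.
Gaussian moments: ∫x^(2j)·e^(−2βx²) dx = (2j−1)!!/(4β)^j · √(π/(2β)), odd powers integrate to 0; here √(π/(2β)) = 0.68171. Derivatives: d/dx e^(−βx²) = −2βx·e^(−βx²), d²/dx² e^(−βx²) = (4β²x² − 2β)·e^(−βx²).
State is unnormalized: ∫|Ψ|² dx = 0.68171, and ∫Ψ*·(−ħ²/2m · Ψ'') dx = 0.33969, so ⟨T⟩ = 0.33969 / 0.68171.
⟨T⟩ = 0.49829.

0.498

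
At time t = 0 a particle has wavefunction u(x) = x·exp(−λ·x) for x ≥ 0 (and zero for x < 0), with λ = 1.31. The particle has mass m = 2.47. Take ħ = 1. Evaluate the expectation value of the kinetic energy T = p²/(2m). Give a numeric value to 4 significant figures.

0.3474

T = −(ħ²/2m) d²/dx², so ⟨T⟩ = −(ħ²/2m) ∫ u*·u'' dx / ∫|u|² dx; with m = 2.47.
Differentiate x·exp(−λ·x) with the product rule; every integrand then reduces to terms xʲ·e^(−2λx) on [0, ∞), with ∫₀^∞ xʲ·e^(−2λx) dx = j!/(2λ)^(j+1).
State is unnormalized: ∫|u|² dx = 0.11121, and ∫u*·(−ħ²/2m · u'') dx = 0.038632, so ⟨T⟩ = 0.038632 / 0.11121.
⟨T⟩ = 0.34739.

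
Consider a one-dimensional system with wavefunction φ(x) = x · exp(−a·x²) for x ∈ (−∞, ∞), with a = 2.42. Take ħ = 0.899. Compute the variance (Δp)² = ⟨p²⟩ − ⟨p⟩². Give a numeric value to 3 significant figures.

5.87

Compute ⟨p⟩ and ⟨p²⟩ separately; (Δp)² = ⟨p²⟩ − ⟨p⟩².
Expand each integrand as polynomial × e^(−2ax²) and use ∫x^(2j)·e^(−2ax²) dx = (2j−1)!!/(4a)^j · √(π/(2a)), odd powers → 0; here √(π/(2a)) = 0.80566. Differentiate with the product rule, d/dx e^(−ax²) = −2ax·e^(−ax²).
Normalization: ∫|φ|² dx = 0.083229.
⟨p⟩ = 0.0000 and ⟨p²⟩ = 5.8675.
(Δp)² = 5.8675 − (0.0000)² = 5.8675.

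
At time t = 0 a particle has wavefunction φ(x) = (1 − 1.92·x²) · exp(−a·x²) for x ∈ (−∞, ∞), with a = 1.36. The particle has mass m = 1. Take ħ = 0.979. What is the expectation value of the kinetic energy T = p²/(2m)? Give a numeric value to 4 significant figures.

2.516

T = −(ħ²/2m) d²/dx², so ⟨T⟩ = −(ħ²/2m) ∫ φ*·φ'' dx / ∫|φ|² dx; with m = 1.
Expand each integrand as polynomial × e^(−2ax²) and use ∫x^(2j)·e^(−2ax²) dx = (2j−1)!!/(4a)^j · √(π/(2a)), odd powers → 0; here √(π/(2a)) = 1.0747. Differentiate with the product rule, d/dx e^(−ax²) = −2ax·e^(−ax²).
State is unnormalized: ∫|φ|² dx = 0.71771, and ∫φ*·(−ħ²/2m · φ'') dx = 1.8056, so ⟨T⟩ = 1.8056 / 0.71771.
⟨T⟩ = 2.5158.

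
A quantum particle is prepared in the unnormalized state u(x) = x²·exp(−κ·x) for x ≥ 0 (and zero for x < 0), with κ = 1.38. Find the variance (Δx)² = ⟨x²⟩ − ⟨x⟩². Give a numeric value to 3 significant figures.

Compute ⟨x⟩ and ⟨x²⟩ separately, then (Δx)² = ⟨x²⟩ − ⟨x⟩².
Every integrand reduces to terms xʲ·e^(−2κx) on [0, ∞); use ∫₀^∞ xʲ·e^(−2κx) dx = j!/(2κ)^(j+1).
Normalization: ∫|u|² dx = 0.14985.
⟨x⟩ = 1.8116 and ⟨x²⟩ = 3.9382.
(Δx)² = 3.9382 − (1.8116)² = 0.65637.

0.656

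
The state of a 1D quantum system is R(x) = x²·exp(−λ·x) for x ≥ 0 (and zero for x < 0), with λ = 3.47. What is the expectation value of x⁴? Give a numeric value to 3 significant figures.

⟨x⁴⟩ = ∫ x⁴·|R|² dx / ∫|R|² dx (integrals over the domain).
Every integrand reduces to terms xʲ·e^(−2λx) on [0, ∞); use ∫₀^∞ xʲ·e^(−2λx) dx = j!/(2λ)^(j+1).
State is unnormalized: ∫|R|² dx = 0.0014908, and ∫R*·x⁴·R dx = 0.0010797, so ⟨x⁴⟩ = 0.0010797 / 0.0014908.
⟨x⁴⟩ = 0.72422.

0.724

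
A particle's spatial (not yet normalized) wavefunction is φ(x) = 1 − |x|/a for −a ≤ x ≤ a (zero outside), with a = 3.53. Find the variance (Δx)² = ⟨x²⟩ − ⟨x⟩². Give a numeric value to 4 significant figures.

1.246

Compute ⟨x⟩ and ⟨x²⟩ separately, then (Δx)² = ⟨x²⟩ − ⟨x⟩².
φ is even, so ∫ over [−a, a] = 2∫₀ᵃ with φ = 1 − x/a there: ∫₀ᵃ (1 − x/a)² dx = a/3, ∫₀ᵃ x²(1 − x/a)² dx = a³/30, ∫₀ᵃ x⁴(1 − x/a)² dx = a⁵/105.
Normalization: ∫|φ|² dx = 2.3533.
⟨x⟩ = 0.0000 and ⟨x²⟩ = 1.2461.
(Δx)² = 1.2461 − (0.0000)² = 1.2461.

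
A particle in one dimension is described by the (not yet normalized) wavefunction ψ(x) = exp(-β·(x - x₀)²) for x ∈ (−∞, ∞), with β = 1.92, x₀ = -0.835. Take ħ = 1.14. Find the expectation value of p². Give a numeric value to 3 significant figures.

p² ψ = −ħ² d²ψ/dx²; ⟨p²⟩ = −ħ² ∫ ψ*·ψ'' dx / ∫|ψ|² dx.
Gaussian moments (u = x − x₀): ∫u^(2j)·e^(−2βu²) du = (2j−1)!!/(4β)^j · √(π/(2β)), odd powers integrate to 0; here √(π/(2β)) = 0.90450. Derivatives: d/dx e^(−βu²) = −2βu·e^(−βu²), d²/dx² e^(−βu²) = (4β²u² − 2β)·e^(−βu²).
State is unnormalized: ∫|ψ|² dx = 0.90450, and ∫ψ*·(−ħ² ψ'') dx = 2.2569, so ⟨p²⟩ = 2.2569 / 0.90450.
⟨p²⟩ = 2.4952.

2.50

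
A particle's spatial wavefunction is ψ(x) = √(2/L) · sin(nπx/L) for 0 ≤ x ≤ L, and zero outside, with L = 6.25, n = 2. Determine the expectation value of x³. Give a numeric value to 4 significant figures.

56.40

⟨x³⟩ = ∫ x³·|ψ|² dx (integrals over the domain).
With sin²θ = (1 − cos2θ)/2 on 0 ≤ x ≤ L: ∫sin²(nπx/L) dx = L/2, ∫x·sin²(nπx/L) dx = L²/4, ∫x²·sin²(nπx/L) dx = L³·(1/6 − 1/(4n²π²)); higher powers xᵏ the same way, integrating xᵏ·cos(2nπx/L) by parts.
⟨x³⟩ = 56.397.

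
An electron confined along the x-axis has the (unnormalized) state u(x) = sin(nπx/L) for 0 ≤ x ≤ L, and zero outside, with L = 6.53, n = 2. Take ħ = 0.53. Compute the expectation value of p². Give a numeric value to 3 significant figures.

0.260

p² u = −ħ² d²u/dx²; ⟨p²⟩ = −ħ² ∫ u*·u'' dx / ∫|u|² dx.
d/dx sin(nπx/L) = (nπ/L)·cos(nπx/L) and d²/dx² sin(nπx/L) = −(nπ/L)²·sin(nπx/L); on 0 ≤ x ≤ L, ∫sin²(nπx/L) dx = L/2 and ∫sin(nπx/L)·cos(nπx/L) dx = 0.
State is unnormalized: ∫|u|² dx = 3.2650, and ∫u*·(−ħ² u'') dx = 0.84912, so ⟨p²⟩ = 0.84912 / 3.2650.
⟨p²⟩ = 0.26007.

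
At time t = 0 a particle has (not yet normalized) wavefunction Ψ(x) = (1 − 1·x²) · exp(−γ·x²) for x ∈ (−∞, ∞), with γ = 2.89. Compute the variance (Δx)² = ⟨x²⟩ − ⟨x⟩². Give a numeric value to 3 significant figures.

0.0604

Compute ⟨x⟩ and ⟨x²⟩ separately, then (Δx)² = ⟨x²⟩ − ⟨x⟩².
Expand each integrand as polynomial × e^(−2γx²) and use ∫x^(2j)·e^(−2γx²) dx = (2j−1)!!/(4γ)^j · √(π/(2γ)), odd powers → 0; here √(π/(2γ)) = 0.73724.
Normalization: ∫|Ψ|² dx = 0.62624.
⟨x⟩ = 0.0000 and ⟨x²⟩ = 0.060412.
(Δx)² = 0.060412 − (0.0000)² = 0.060412.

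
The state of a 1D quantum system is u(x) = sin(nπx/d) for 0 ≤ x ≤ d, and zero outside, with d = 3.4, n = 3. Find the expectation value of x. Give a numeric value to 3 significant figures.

⟨x⟩ = ∫ x·|u|² dx / ∫|u|² dx (integrals over the domain).
With sin²θ = (1 − cos2θ)/2 on 0 ≤ x ≤ d: ∫sin²(nπx/d) dx = d/2, ∫x·sin²(nπx/d) dx = d²/4, ∫x²·sin²(nπx/d) dx = d³·(1/6 − 1/(4n²π²)); higher powers xᵏ the same way, integrating xᵏ·cos(2nπx/d) by parts.
State is unnormalized: ∫|u|² dx = 1.7000, and ∫u*·x·u dx = 2.8900, so ⟨x⟩ = 2.8900 / 1.7000.
⟨x⟩ = 1.7000.

1.70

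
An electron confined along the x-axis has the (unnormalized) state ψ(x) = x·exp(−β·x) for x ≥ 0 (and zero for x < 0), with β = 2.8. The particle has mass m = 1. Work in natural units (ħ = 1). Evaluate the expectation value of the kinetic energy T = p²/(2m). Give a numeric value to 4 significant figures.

3.920

T = −(ħ²/2m) d²/dx², so ⟨T⟩ = −(ħ²/2m) ∫ ψ*·ψ'' dx / ∫|ψ|² dx; with m = 1.
Differentiate x·exp(−β·x) with the product rule; every integrand then reduces to terms xʲ·e^(−2βx) on [0, ∞), with ∫₀^∞ xʲ·e^(−2βx) dx = j!/(2β)^(j+1).
State is unnormalized: ∫|ψ|² dx = 0.011388, and ∫ψ*·(−ħ²/2m · ψ'') dx = 0.044643, so ⟨T⟩ = 0.044643 / 0.011388.
⟨T⟩ = 3.9200.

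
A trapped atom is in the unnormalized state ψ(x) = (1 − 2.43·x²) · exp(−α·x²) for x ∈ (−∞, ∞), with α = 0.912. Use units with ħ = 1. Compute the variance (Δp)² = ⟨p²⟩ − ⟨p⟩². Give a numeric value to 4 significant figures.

4.965

Compute ⟨p⟩ and ⟨p²⟩ separately; (Δp)² = ⟨p²⟩ − ⟨p⟩².
Expand each integrand as polynomial × e^(−2αx²) and use ∫x^(2j)·e^(−2αx²) dx = (2j−1)!!/(4α)^j · √(π/(2α)), odd powers → 0; here √(π/(2α)) = 1.3124. Differentiate with the product rule, d/dx e^(−αx²) = −2αx·e^(−αx²).
Normalization: ∫|ψ|² dx = 1.3110.
⟨p⟩ = 0.0000 and ⟨p²⟩ = 4.9651.
(Δp)² = 4.9651 − (0.0000)² = 4.9651.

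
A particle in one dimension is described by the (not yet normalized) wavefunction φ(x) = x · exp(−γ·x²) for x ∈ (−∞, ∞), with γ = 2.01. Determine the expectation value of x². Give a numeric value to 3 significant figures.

⟨x²⟩ = ∫ x²·|φ|² dx / ∫|φ|² dx (integrals over the domain).
Expand each integrand as polynomial × e^(−2γx²) and use ∫x^(2j)·e^(−2γx²) dx = (2j−1)!!/(4γ)^j · √(π/(2γ)), odd powers → 0; here √(π/(2γ)) = 0.88402.
State is unnormalized: ∫|φ|² dx = 0.10995, and ∫φ*·x²·φ dx = 0.041027, so ⟨x²⟩ = 0.041027 / 0.10995.
⟨x²⟩ = 0.37313.

0.373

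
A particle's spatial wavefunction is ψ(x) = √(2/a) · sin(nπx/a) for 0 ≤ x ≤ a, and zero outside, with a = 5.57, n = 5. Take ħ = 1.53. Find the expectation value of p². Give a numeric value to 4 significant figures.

18.62

p² ψ = −ħ² d²ψ/dx²; ⟨p²⟩ = −ħ² ∫ ψ*·ψ'' dx.
d/dx sin(nπx/a) = (nπ/a)·cos(nπx/a) and d²/dx² sin(nπx/a) = −(nπ/a)²·sin(nπx/a); on 0 ≤ x ≤ a, ∫sin²(nπx/a) dx = a/2 and ∫sin(nπx/a)·cos(nπx/a) dx = 0.
⟨p²⟩ = 18.617.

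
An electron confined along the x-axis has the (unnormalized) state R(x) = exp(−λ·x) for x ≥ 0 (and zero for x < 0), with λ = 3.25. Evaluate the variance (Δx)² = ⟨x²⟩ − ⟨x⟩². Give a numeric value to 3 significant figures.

Compute ⟨x⟩ and ⟨x²⟩ separately, then (Δx)² = ⟨x²⟩ − ⟨x⟩².
Every integrand reduces to terms xʲ·e^(−2λx) on [0, ∞); use ∫₀^∞ xʲ·e^(−2λx) dx = j!/(2λ)^(j+1).
Normalization: ∫|R|² dx = 0.15385.
⟨x⟩ = 0.15385 and ⟨x²⟩ = 0.047337.
(Δx)² = 0.047337 − (0.15385)² = 0.023669.

0.0237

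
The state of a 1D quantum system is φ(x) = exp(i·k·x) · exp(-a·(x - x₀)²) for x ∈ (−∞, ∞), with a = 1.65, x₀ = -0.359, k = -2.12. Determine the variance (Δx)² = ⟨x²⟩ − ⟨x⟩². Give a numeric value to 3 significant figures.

Compute ⟨x⟩ and ⟨x²⟩ separately, then (Δx)² = ⟨x²⟩ − ⟨x⟩².
Gaussian moments (u = x − x₀): ∫u^(2j)·e^(−2au²) du = (2j−1)!!/(4a)^j · √(π/(2a)), odd powers integrate to 0; here √(π/(2a)) = 0.97570.
Normalization: ∫|φ|² dx = 0.97570.
⟨x⟩ = -0.35900 and ⟨x²⟩ = 0.28040.
(Δx)² = 0.28040 − (-0.35900)² = 0.15152.

0.152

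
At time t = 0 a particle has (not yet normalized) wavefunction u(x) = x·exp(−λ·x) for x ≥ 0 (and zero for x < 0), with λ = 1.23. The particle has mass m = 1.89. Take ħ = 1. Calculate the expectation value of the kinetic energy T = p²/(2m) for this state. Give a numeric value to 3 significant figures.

T = −(ħ²/2m) d²/dx², so ⟨T⟩ = −(ħ²/2m) ∫ u*·u'' dx / ∫|u|² dx; with m = 1.89.
Differentiate x·exp(−λ·x) with the product rule; every integrand then reduces to terms xʲ·e^(−2λx) on [0, ∞), with ∫₀^∞ xʲ·e^(−2λx) dx = j!/(2λ)^(j+1).
State is unnormalized: ∫|u|² dx = 0.13435, and ∫u*·(−ħ²/2m · u'') dx = 0.053770, so ⟨T⟩ = 0.053770 / 0.13435.
⟨T⟩ = 0.40024.

0.400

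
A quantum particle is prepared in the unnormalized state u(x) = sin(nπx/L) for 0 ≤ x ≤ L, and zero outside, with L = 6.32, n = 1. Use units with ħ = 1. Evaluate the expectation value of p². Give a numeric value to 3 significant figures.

0.247

p² u = −ħ² d²u/dx²; ⟨p²⟩ = −ħ² ∫ u*·u'' dx / ∫|u|² dx.
d/dx sin(nπx/L) = (nπ/L)·cos(nπx/L) and d²/dx² sin(nπx/L) = −(nπ/L)²·sin(nπx/L); on 0 ≤ x ≤ L, ∫sin²(nπx/L) dx = L/2 and ∫sin(nπx/L)·cos(nπx/L) dx = 0.
State is unnormalized: ∫|u|² dx = 3.1600, and ∫u*·(−ħ² u'') dx = 0.78082, so ⟨p²⟩ = 0.78082 / 3.1600.
⟨p²⟩ = 0.24710.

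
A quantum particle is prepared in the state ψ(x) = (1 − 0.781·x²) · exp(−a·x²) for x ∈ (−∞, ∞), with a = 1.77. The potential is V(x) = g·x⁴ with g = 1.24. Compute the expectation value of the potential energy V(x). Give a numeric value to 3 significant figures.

0.0294

⟨V⟩ = ∫ V(x)·|ψ|² dx / ∫|ψ|² dx.
Expand each integrand as polynomial × e^(−2ax²) and use ∫x^(2j)·e^(−2ax²) dx = (2j−1)!!/(4a)^j · √(π/(2a)), odd powers → 0; here √(π/(2a)) = 0.94205.
State is unnormalized: ∫|ψ|² dx = 0.76860, and ∫ψ*·V(x)·ψ dx = 0.022567, so ⟨V⟩ = 0.022567 / 0.76860.
⟨V⟩ = 0.029361.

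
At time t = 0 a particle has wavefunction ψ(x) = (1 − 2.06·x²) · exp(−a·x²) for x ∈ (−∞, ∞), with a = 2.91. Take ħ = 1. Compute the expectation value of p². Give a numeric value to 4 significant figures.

p² ψ = −ħ² d²ψ/dx²; ⟨p²⟩ = −ħ² ∫ ψ*·ψ'' dx / ∫|ψ|² dx.
Expand each integrand as polynomial × e^(−2ax²) and use ∫x^(2j)·e^(−2ax²) dx = (2j−1)!!/(4a)^j · √(π/(2a)), odd powers → 0; here √(π/(2a)) = 0.73471. Differentiate with the product rule, d/dx e^(−ax²) = −2ax·e^(−ax²).
State is unnormalized: ∫|ψ|² dx = 0.54369, and ∫ψ*·(−ħ² ψ'') dx = 3.3635, so ⟨p²⟩ = 3.3635 / 0.54369.
⟨p²⟩ = 6.1864.

6.186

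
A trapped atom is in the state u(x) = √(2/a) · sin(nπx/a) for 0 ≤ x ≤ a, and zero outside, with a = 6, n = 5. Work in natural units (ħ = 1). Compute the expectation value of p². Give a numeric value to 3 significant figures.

p² u = −ħ² d²u/dx²; ⟨p²⟩ = −ħ² ∫ u*·u'' dx.
d/dx sin(nπx/a) = (nπ/a)·cos(nπx/a) and d²/dx² sin(nπx/a) = −(nπ/a)²·sin(nπx/a); on 0 ≤ x ≤ a, ∫sin²(nπx/a) dx = a/2 and ∫sin(nπx/a)·cos(nπx/a) dx = 0.
⟨p²⟩ = 6.8539.

6.85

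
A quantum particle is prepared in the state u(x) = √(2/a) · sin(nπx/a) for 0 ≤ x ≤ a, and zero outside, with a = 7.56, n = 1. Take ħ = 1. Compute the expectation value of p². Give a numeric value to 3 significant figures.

0.173

p² u = −ħ² d²u/dx²; ⟨p²⟩ = −ħ² ∫ u*·u'' dx.
d/dx sin(nπx/a) = (nπ/a)·cos(nπx/a) and d²/dx² sin(nπx/a) = −(nπ/a)²·sin(nπx/a); on 0 ≤ x ≤ a, ∫sin²(nπx/a) dx = a/2 and ∫sin(nπx/a)·cos(nπx/a) dx = 0.
⟨p²⟩ = 0.17269.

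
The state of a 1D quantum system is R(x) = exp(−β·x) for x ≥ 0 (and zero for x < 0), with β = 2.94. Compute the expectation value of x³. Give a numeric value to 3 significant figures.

⟨x³⟩ = ∫ x³·|R|² dx / ∫|R|² dx (integrals over the domain).
Every integrand reduces to terms xʲ·e^(−2βx) on [0, ∞); use ∫₀^∞ xʲ·e^(−2βx) dx = j!/(2β)^(j+1).
State is unnormalized: ∫|R|² dx = 0.17007, and ∫R*·x³·R dx = 0.0050193, so ⟨x³⟩ = 0.0050193 / 0.17007.
⟨x³⟩ = 0.029513.

0.0295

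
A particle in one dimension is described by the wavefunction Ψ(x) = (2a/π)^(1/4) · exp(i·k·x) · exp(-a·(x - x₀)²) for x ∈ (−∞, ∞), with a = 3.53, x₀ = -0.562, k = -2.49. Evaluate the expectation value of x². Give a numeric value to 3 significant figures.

0.387

⟨x²⟩ = ∫ x²·|Ψ|² dx (integrals over the domain).
Gaussian moments (u = x − x₀): ∫u^(2j)·e^(−2au²) du = (2j−1)!!/(4a)^j · √(π/(2a)), odd powers integrate to 0; here √(π/(2a)) = 0.66707.
⟨x²⟩ = 0.38667.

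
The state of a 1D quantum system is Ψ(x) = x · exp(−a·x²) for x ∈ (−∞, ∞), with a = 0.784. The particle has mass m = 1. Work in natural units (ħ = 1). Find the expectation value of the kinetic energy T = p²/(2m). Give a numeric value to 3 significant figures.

1.18

T = −(ħ²/2m) d²/dx², so ⟨T⟩ = −(ħ²/2m) ∫ Ψ*·Ψ'' dx / ∫|Ψ|² dx; with m = 1.
Expand each integrand as polynomial × e^(−2ax²) and use ∫x^(2j)·e^(−2ax²) dx = (2j−1)!!/(4a)^j · √(π/(2a)), odd powers → 0; here √(π/(2a)) = 1.4155. Differentiate with the product rule, d/dx e^(−ax²) = −2ax·e^(−ax²).
State is unnormalized: ∫|Ψ|² dx = 0.45136, and ∫Ψ*·(−ħ²/2m · Ψ'') dx = 0.53080, so ⟨T⟩ = 0.53080 / 0.45136.
⟨T⟩ = 1.1760.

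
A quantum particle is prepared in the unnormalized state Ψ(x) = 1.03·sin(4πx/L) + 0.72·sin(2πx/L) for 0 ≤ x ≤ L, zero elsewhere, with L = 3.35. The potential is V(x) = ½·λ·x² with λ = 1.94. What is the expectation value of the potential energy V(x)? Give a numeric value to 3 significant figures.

4.02

⟨V⟩ = ∫ V(x)·|Ψ|² dx / ∫|Ψ|² dx.
On 0 ≤ x ≤ L (j ≠ l): ∫sin²(jπx/L) dx = L/2, ∫sin(jπx/L)·sin(lπx/L) dx = 0; diagonal moments ∫x·sin²(jπx/L) dx = L²/4, ∫x²·sin²(jπx/L) dx = L³·(1/6 − 1/(4j²π²)); cross terms ∫x·sin(jπx/L)·sin(lπx/L) dx = 0 for j + l even and −4jlL²/(π²(j² − l²)²) for j + l odd, ∫x²·sin(jπx/L)·sin(lπx/L) dx = (−1)^(j+l)·4jlL³/(π²(j² − l²)²); higher powers the same way via product-to-sum and parts.
State is unnormalized: ∫|Ψ|² dx = 2.6453, and ∫Ψ*·V(x)·Ψ dx = 10.636, so ⟨V⟩ = 10.636 / 2.6453.
⟨V⟩ = 4.0206.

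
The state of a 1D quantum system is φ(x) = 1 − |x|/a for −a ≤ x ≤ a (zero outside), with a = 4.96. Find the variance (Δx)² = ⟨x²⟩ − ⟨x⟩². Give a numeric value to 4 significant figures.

Compute ⟨x⟩ and ⟨x²⟩ separately, then (Δx)² = ⟨x²⟩ − ⟨x⟩².
φ is even, so ∫ over [−a, a] = 2∫₀ᵃ with φ = 1 − x/a there: ∫₀ᵃ (1 − x/a)² dx = a/3, ∫₀ᵃ x²(1 − x/a)² dx = a³/30, ∫₀ᵃ x⁴(1 − x/a)² dx = a⁵/105.
Normalization: ∫|φ|² dx = 3.3067.
⟨x⟩ = 0.0000 and ⟨x²⟩ = 2.4602.
(Δx)² = 2.4602 − (0.0000)² = 2.4602.

2.460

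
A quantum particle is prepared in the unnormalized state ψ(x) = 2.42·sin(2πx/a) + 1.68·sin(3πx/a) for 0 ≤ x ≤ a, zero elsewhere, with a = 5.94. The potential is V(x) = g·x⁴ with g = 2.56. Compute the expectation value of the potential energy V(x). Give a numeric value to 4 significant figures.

⟨V⟩ = ∫ V(x)·|ψ|² dx / ∫|ψ|² dx.
On 0 ≤ x ≤ a (j ≠ l): ∫sin²(jπx/a) dx = a/2, ∫sin(jπx/a)·sin(lπx/a) dx = 0; diagonal moments ∫x·sin²(jπx/a) dx = a²/4, ∫x²·sin²(jπx/a) dx = a³·(1/6 − 1/(4j²π²)); cross terms ∫x·sin(jπx/a)·sin(lπx/a) dx = 0 for j + l even and −4jla²/(π²(j² − l²)²) for j + l odd, ∫x²·sin(jπx/a)·sin(lπx/a) dx = (−1)^(j+l)·4jla³/(π²(j² − l²)²); higher powers the same way via product-to-sum and parts.
State is unnormalized: ∫|ψ|² dx = 25.776, and ∫ψ*·V(x)·ψ dx = 3770.8, so ⟨V⟩ = 3770.8 / 25.776.
⟨V⟩ = 146.29.

146.3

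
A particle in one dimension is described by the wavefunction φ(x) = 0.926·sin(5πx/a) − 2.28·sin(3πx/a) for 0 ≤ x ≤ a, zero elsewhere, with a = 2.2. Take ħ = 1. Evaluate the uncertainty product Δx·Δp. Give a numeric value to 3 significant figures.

Δx = √(⟨x²⟩−⟨x⟩²), Δp = √(⟨p²⟩−⟨p⟩²).
On 0 ≤ x ≤ a (j ≠ l): ∫sin²(jπx/a) dx = a/2, ∫sin(jπx/a)·sin(lπx/a) dx = 0; diagonal moments ∫x·sin²(jπx/a) dx = a²/4, ∫x²·sin²(jπx/a) dx = a³·(1/6 − 1/(4j²π²)); cross terms ∫x·sin(jπx/a)·sin(lπx/a) dx = 0 for j + l even and −4jla²/(π²(j² − l²)²) for j + l odd, ∫x²·sin(jπx/a)·sin(lπx/a) dx = (−1)^(j+l)·4jla³/(π²(j² − l²)²); higher powers the same way via product-to-sum and parts. d²/dx² sin(jπx/a) = −(jπ/a)²·sin(jπx/a); on 0 ≤ x ≤ a, ∫sin²(jπx/a) dx = a/2 and ∫sin(jπx/a)·sin(lπx/a) dx = 0 for j ≠ l, so only diagonal terms survive in ∫|φ|² and ∫φ·φ″; ∫φ·φ′ dx = [φ²/2] between the walls = 0.
Normalization: ∫|φ|² dx = 6.6615.
⟨x⟩ = 1.1000, ⟨x²⟩ = 1.4283 ⇒ Δx = 0.46720.
⟨p⟩ = 0.0000, ⟨p²⟩ = 22.972 ⇒ Δp = 4.7929.
Δx·Δp = 2.2393.

2.24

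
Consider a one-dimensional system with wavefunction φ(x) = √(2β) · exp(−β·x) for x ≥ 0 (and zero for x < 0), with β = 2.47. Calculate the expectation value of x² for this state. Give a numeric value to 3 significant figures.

⟨x²⟩ = ∫ x²·|φ|² dx (integrals over the domain).
Every integrand reduces to terms xʲ·e^(−2βx) on [0, ∞); use ∫₀^∞ xʲ·e^(−2βx) dx = j!/(2β)^(j+1).
⟨x²⟩ = 0.081955.

0.0820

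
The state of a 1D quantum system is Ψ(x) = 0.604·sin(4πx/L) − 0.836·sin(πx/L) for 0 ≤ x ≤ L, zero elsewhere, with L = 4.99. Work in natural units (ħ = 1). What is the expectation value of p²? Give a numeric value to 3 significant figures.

2.44

p² Ψ = −ħ² d²Ψ/dx²; ⟨p²⟩ = −ħ² ∫ Ψ*·Ψ'' dx / ∫|Ψ|² dx.
d²/dx² sin(jπx/L) = −(jπ/L)²·sin(jπx/L); on 0 ≤ x ≤ L, ∫sin²(jπx/L) dx = L/2 and ∫sin(jπx/L)·sin(lπx/L) dx = 0 for j ≠ l, so only diagonal terms survive in ∫|Ψ|² and ∫Ψ·Ψ″; ∫Ψ·Ψ′ dx = [Ψ²/2] between the walls = 0.
State is unnormalized: ∫|Ψ|² dx = 2.6540, and ∫Ψ*·(−ħ² Ψ'') dx = 6.4637, so ⟨p²⟩ = 6.4637 / 2.6540.
⟨p²⟩ = 2.4355.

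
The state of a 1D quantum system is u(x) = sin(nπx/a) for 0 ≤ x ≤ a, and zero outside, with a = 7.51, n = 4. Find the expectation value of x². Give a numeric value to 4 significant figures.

18.62

⟨x²⟩ = ∫ x²·|u|² dx / ∫|u|² dx (integrals over the domain).
With sin²θ = (1 − cos2θ)/2 on 0 ≤ x ≤ a: ∫sin²(nπx/a) dx = a/2, ∫x·sin²(nπx/a) dx = a²/4, ∫x²·sin²(nπx/a) dx = a³·(1/6 − 1/(4n²π²)); higher powers xᵏ the same way, integrating xᵏ·cos(2nπx/a) by parts.
State is unnormalized: ∫|u|² dx = 3.7550, and ∫u*·x²·u dx = 69.924, so ⟨x²⟩ = 69.924 / 3.7550.
⟨x²⟩ = 18.621.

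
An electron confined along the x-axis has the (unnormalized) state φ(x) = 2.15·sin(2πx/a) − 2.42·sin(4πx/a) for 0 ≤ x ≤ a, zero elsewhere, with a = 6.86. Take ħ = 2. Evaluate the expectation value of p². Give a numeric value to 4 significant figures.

8.982

p² φ = −ħ² d²φ/dx²; ⟨p²⟩ = −ħ² ∫ φ*·φ'' dx / ∫|φ|² dx.
d²/dx² sin(jπx/a) = −(jπ/a)²·sin(jπx/a); on 0 ≤ x ≤ a, ∫sin²(jπx/a) dx = a/2 and ∫sin(jπx/a)·sin(lπx/a) dx = 0 for j ≠ l, so only diagonal terms survive in ∫|φ|² and ∫φ·φ″; ∫φ·φ′ dx = [φ²/2] between the walls = 0.
State is unnormalized: ∫|φ|² dx = 35.943, and ∫φ*·(−ħ² φ'') dx = 322.83, so ⟨p²⟩ = 322.83 / 35.943.
⟨p²⟩ = 8.9817.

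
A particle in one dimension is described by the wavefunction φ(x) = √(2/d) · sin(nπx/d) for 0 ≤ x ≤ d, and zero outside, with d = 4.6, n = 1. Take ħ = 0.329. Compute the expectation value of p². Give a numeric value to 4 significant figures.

p² φ = −ħ² d²φ/dx²; ⟨p²⟩ = −ħ² ∫ φ*·φ'' dx.
d/dx sin(nπx/d) = (nπ/d)·cos(nπx/d) and d²/dx² sin(nπx/d) = −(nπ/d)²·sin(nπx/d); on 0 ≤ x ≤ d, ∫sin²(nπx/d) dx = d/2 and ∫sin(nπx/d)·cos(nπx/d) dx = 0.
⟨p²⟩ = 0.050487.

0.05049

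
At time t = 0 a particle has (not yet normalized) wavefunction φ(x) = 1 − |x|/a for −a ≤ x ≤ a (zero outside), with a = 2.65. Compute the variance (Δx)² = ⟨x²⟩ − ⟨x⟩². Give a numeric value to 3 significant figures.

0.702

Compute ⟨x⟩ and ⟨x²⟩ separately, then (Δx)² = ⟨x²⟩ − ⟨x⟩².
φ is even, so ∫ over [−a, a] = 2∫₀ᵃ with φ = 1 − x/a there: ∫₀ᵃ (1 − x/a)² dx = a/3, ∫₀ᵃ x²(1 − x/a)² dx = a³/30, ∫₀ᵃ x⁴(1 − x/a)² dx = a⁵/105.
Normalization: ∫|φ|² dx = 1.7667.
⟨x⟩ = 0.0000 and ⟨x²⟩ = 0.70225.
(Δx)² = 0.70225 − (0.0000)² = 0.70225.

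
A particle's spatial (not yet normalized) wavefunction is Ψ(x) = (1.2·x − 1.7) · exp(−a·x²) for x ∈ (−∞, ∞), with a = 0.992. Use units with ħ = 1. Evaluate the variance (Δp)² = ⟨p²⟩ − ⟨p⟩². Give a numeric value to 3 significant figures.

1.21

Compute ⟨p⟩ and ⟨p²⟩ separately; (Δp)² = ⟨p²⟩ − ⟨p⟩².
Expand each integrand as polynomial × e^(−2ax²) and use ∫x^(2j)·e^(−2ax²) dx = (2j−1)!!/(4a)^j · √(π/(2a)), odd powers → 0; here √(π/(2a)) = 1.2584. Differentiate with the product rule, d/dx e^(−ax²) = −2ax·e^(−ax²).
Normalization: ∫|Ψ|² dx = 4.0933.
⟨p⟩ = 0.0000 and ⟨p²⟩ = 1.2133.
(Δp)² = 1.2133 − (0.0000)² = 1.2133.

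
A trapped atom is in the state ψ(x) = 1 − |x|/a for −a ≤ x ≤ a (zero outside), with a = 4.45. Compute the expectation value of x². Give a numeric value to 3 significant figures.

⟨x²⟩ = ∫ x²·|ψ|² dx / ∫|ψ|² dx (integrals over the domain).
ψ is even, so ∫ over [−a, a] = 2∫₀ᵃ with ψ = 1 − x/a there: ∫₀ᵃ (1 − x/a)² dx = a/3, ∫₀ᵃ x²(1 − x/a)² dx = a³/30, ∫₀ᵃ x⁴(1 − x/a)² dx = a⁵/105.
State is unnormalized: ∫|ψ|² dx = 2.9667, and ∫ψ*·x²·ψ dx = 5.8747, so ⟨x²⟩ = 5.8747 / 2.9667.
⟨x²⟩ = 1.9803.

1.98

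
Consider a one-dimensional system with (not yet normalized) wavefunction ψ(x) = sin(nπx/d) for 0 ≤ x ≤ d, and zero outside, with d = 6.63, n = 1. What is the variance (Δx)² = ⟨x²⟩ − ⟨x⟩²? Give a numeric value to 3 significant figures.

1.44

Compute ⟨x⟩ and ⟨x²⟩ separately, then (Δx)² = ⟨x²⟩ − ⟨x⟩².
With sin²θ = (1 − cos2θ)/2 on 0 ≤ x ≤ d: ∫sin²(nπx/d) dx = d/2, ∫x·sin²(nπx/d) dx = d²/4, ∫x²·sin²(nπx/d) dx = d³·(1/6 − 1/(4n²π²)); higher powers xᵏ the same way, integrating xᵏ·cos(2nπx/d) by parts.
Normalization: ∫|ψ|² dx = 3.3150.
⟨x⟩ = 3.3150 and ⟨x²⟩ = 12.425.
(Δx)² = 12.425 − (3.3150)² = 1.4362.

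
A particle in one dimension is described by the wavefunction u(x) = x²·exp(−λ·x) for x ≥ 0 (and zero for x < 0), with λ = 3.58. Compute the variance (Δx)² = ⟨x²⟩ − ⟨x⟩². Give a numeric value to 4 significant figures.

0.09753

Compute ⟨x⟩ and ⟨x²⟩ separately, then (Δx)² = ⟨x²⟩ − ⟨x⟩².
Every integrand reduces to terms xʲ·e^(−2λx) on [0, ∞); use ∫₀^∞ xʲ·e^(−2λx) dx = j!/(2λ)^(j+1).
Normalization: ∫|u|² dx = 0.0012754.
⟨x⟩ = 0.69832 and ⟨x²⟩ = 0.58519.
(Δx)² = 0.58519 − (0.69832)² = 0.097531.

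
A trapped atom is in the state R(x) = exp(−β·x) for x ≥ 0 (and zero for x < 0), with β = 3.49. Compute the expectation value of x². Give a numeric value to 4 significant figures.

0.04105

⟨x²⟩ = ∫ x²·|R|² dx / ∫|R|² dx (integrals over the domain).
Every integrand reduces to terms xʲ·e^(−2βx) on [0, ∞); use ∫₀^∞ xʲ·e^(−2βx) dx = j!/(2β)^(j+1).
State is unnormalized: ∫|R|² dx = 0.14327, and ∫R*·x²·R dx = 0.0058812, so ⟨x²⟩ = 0.0058812 / 0.14327.
⟨x²⟩ = 0.041051.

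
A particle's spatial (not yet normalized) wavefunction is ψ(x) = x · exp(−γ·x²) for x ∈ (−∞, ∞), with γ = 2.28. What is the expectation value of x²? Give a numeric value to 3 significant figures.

0.329

⟨x²⟩ = ∫ x²·|ψ|² dx / ∫|ψ|² dx (integrals over the domain).
Expand each integrand as polynomial × e^(−2γx²) and use ∫x^(2j)·e^(−2γx²) dx = (2j−1)!!/(4γ)^j · √(π/(2γ)), odd powers → 0; here √(π/(2γ)) = 0.83003.
State is unnormalized: ∫|ψ|² dx = 0.091012, and ∫ψ*·x²·ψ dx = 0.029938, so ⟨x²⟩ = 0.029938 / 0.091012.
⟨x²⟩ = 0.32895.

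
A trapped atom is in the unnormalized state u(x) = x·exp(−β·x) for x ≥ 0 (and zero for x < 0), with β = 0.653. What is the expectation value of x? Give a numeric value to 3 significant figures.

2.30

⟨x⟩ = ∫ x·|u|² dx / ∫|u|² dx (integrals over the domain).
Every integrand reduces to terms xʲ·e^(−2βx) on [0, ∞); use ∫₀^∞ xʲ·e^(−2βx) dx = j!/(2β)^(j+1).
State is unnormalized: ∫|u|² dx = 0.89784, and ∫u*·x·u dx = 2.0624, so ⟨x⟩ = 2.0624 / 0.89784.
⟨x⟩ = 2.2971.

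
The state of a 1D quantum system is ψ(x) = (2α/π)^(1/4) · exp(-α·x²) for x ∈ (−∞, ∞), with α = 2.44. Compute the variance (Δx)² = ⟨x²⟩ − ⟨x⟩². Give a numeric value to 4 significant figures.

Compute ⟨x⟩ and ⟨x²⟩ separately, then (Δx)² = ⟨x²⟩ − ⟨x⟩².
Gaussian moments: ∫x^(2j)·e^(−2αx²) dx = (2j−1)!!/(4α)^j · √(π/(2α)), odd powers integrate to 0; here √(π/(2α)) = 0.80235.
⟨x⟩ = 0.0000 and ⟨x²⟩ = 0.10246.
(Δx)² = 0.10246 − (0.0000)² = 0.10246.

0.1025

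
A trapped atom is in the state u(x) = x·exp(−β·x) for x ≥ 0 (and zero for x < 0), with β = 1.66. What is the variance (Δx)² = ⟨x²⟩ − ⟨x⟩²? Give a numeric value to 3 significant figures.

Compute ⟨x⟩ and ⟨x²⟩ separately, then (Δx)² = ⟨x²⟩ − ⟨x⟩².
Every integrand reduces to terms xʲ·e^(−2βx) on [0, ∞); use ∫₀^∞ xʲ·e^(−2βx) dx = j!/(2β)^(j+1).
Normalization: ∫|u|² dx = 0.054653.
⟨x⟩ = 0.90361 and ⟨x²⟩ = 1.0887.
(Δx)² = 1.0887 − (0.90361)² = 0.27217.

0.272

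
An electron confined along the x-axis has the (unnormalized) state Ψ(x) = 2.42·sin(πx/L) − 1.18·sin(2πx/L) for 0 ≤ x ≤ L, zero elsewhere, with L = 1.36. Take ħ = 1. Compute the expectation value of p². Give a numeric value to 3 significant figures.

p² Ψ = −ħ² d²Ψ/dx²; ⟨p²⟩ = −ħ² ∫ Ψ*·Ψ'' dx / ∫|Ψ|² dx.
d²/dx² sin(jπx/L) = −(jπ/L)²·sin(jπx/L); on 0 ≤ x ≤ L, ∫sin²(jπx/L) dx = L/2 and ∫sin(jπx/L)·sin(lπx/L) dx = 0 for j ≠ l, so only diagonal terms survive in ∫|Ψ|² and ∫Ψ·Ψ″; ∫Ψ·Ψ′ dx = [Ψ²/2] between the walls = 0.
State is unnormalized: ∫|Ψ|² dx = 4.9292, and ∫Ψ*·(−ħ² Ψ'') dx = 41.460, so ⟨p²⟩ = 41.460 / 4.9292.
⟨p²⟩ = 8.4110.

8.41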